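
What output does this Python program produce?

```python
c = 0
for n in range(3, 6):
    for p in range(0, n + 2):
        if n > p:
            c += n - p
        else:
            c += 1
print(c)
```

37

n=3,p=0: 3>0, c = 0+3 = 3
n=3,p=1: 3>1, c = 3+2 = 5
n=3,p=2: 3>2, c = 5+1 = 6
n=3,p=3: not 3>3, c = 6+1 = 7
n=3,p=4: not 3>4, c = 7+1 = 8
n=4,p=0: 4>0, c = 8+4 = 12
n=4,p=1: 4>1, c = 12+3 = 15
n=4,p=2: 4>2, c = 15+2 = 17
n=4,p=3: 4>3, c = 17+1 = 18
n=4,p=4: not 4>4, c = 18+1 = 19
n=4,p=5: not 4>5, c = 19+1 = 20
n=5,p=0: 5>0, c = 20+5 = 25
n=5,p=1: 5>1, c = 25+4 = 29
n=5,p=2: 5>2, c = 29+3 = 32
n=5,p=3: 5>3, c = 32+2 = 34
n=5,p=4: 5>4, c = 34+1 = 35
n=5,p=5: not 5>5, c = 35+1 = 36
n=5,p=6: not 5>6, c = 36+1 = 37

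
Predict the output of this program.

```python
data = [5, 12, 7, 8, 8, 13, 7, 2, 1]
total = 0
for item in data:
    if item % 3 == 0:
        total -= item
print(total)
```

item=5: not %3==0
item=12: %3==0, total = 0-12 = -12
item=7: not %3==0
item=8: not %3==0
item=8: not %3==0
item=13: not %3==0
item=7: not %3==0
item=2: not %3==0
item=1: not %3==0

-12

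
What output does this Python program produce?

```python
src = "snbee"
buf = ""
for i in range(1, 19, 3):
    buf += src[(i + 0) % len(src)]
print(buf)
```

i=1: add src[1]='n' → 'n'
i=4: add src[4]='e' → 'ne'
i=7: add src[2]='b' → 'neb'
i=10: add src[0]='s' → 'nebs'
i=13: add src[3]='e' → 'nebse'
i=16: add src[1]='n' → 'nebsen'

nebsen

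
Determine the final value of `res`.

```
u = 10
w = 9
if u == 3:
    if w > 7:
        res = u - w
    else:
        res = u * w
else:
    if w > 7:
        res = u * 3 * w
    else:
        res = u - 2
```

270

u=10, w=9
u == 3 is False; w > 7 is True
→ res = u * 3 * w = 270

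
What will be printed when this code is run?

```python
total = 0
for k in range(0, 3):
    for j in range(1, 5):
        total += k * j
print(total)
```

k=0,j=1: total = 0+0 = 0
k=0,j=2: total = 0+0 = 0
k=0,j=3: total = 0+0 = 0
k=0,j=4: total = 0+0 = 0
k=1,j=1: total = 0+1 = 1
k=1,j=2: total = 1+2 = 3
k=1,j=3: total = 3+3 = 6
k=1,j=4: total = 6+4 = 10
k=2,j=1: total = 10+2 = 12
k=2,j=2: total = 12+4 = 16
k=2,j=3: total = 16+6 = 22
k=2,j=4: total = 22+8 = 30

30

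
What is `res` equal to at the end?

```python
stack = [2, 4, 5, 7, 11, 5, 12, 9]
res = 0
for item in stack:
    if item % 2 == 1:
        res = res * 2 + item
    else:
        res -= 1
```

item=2: not odd, res = 0-1 = -1
item=4: not odd, res = (-1)-1 = -2
item=5: odd, res = (-2)*2+5 = 1
item=7: odd, res = 1*2+7 = 9
item=11: odd, res = 9*2+11 = 29
item=5: odd, res = 29*2+5 = 63
item=12: not odd, res = 63-1 = 62
item=9: odd, res = 62*2+9 = 133

133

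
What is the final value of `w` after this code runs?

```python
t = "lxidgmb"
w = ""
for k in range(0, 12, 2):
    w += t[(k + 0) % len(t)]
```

'ligbxd'

k=0: add t[0]='l' → 'l'
k=2: add t[2]='i' → 'li'
k=4: add t[4]='g' → 'lig'
k=6: add t[6]='b' → 'ligb'
k=8: add t[1]='x' → 'ligbx'
k=10: add t[3]='d' → 'ligbxd'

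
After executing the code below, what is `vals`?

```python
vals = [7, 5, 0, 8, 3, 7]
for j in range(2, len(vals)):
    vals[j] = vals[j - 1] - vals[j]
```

[7, 5, 5, -3, -6, -13]

j=2: vals[2] = 5-0 = 5 → [7, 5, 5, 8, 3, 7]
j=3: vals[3] = 5-8 = -3 → [7, 5, 5, -3, 3, 7]
j=4: vals[4] = (-3)-3 = -6 → [7, 5, 5, -3, -6, 7]
j=5: vals[5] = (-6)-7 = -13 → [7, 5, 5, -3, -6, -13]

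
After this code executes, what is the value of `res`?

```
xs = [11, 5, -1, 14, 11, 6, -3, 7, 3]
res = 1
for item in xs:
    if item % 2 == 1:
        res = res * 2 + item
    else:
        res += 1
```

item=11: odd, res = 1*2+11 = 13
item=5: odd, res = 13*2+5 = 31
item=-1: odd, res = 31*2+(-1) = 61
item=14: not odd, res = 61+1 = 62
item=11: odd, res = 62*2+11 = 135
item=6: not odd, res = 135+1 = 136
item=-3: odd, res = 136*2+(-3) = 269
item=7: odd, res = 269*2+7 = 545
item=3: odd, res = 545*2+3 = 1093

1093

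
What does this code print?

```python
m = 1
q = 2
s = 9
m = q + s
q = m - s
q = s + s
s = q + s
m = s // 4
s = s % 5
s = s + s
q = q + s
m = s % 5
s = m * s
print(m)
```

4

m = 2+9 = 11
q = 11-9 = 2
q = 9+9 = 18
s = 18+9 = 27
m = 27//4 = 6
s = 27%5 = 2
s = 2+2 = 4
q = 18+4 = 22
m = 4%5 = 4
s = 4*4 = 16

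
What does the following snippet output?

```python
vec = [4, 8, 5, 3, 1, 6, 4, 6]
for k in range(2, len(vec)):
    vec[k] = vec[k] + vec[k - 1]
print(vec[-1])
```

33

k=2: vec[2] = 5+8 = 13 → [4, 8, 13, 3, 1, 6, 4, 6]
k=3: vec[3] = 3+13 = 16 → [4, 8, 13, 16, 1, 6, 4, 6]
k=4: vec[4] = 1+16 = 17 → [4, 8, 13, 16, 17, 6, 4, 6]
k=5: vec[5] = 6+17 = 23 → [4, 8, 13, 16, 17, 23, 4, 6]
k=6: vec[6] = 4+23 = 27 → [4, 8, 13, 16, 17, 23, 27, 6]
k=7: vec[7] = 6+27 = 33 → [4, 8, 13, 16, 17, 23, 27, 33]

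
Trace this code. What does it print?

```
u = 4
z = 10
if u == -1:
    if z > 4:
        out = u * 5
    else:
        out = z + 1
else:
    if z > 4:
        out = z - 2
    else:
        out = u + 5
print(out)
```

8

u=4, z=10
u == -1 is False; z > 4 is True
→ out = z - 2 = 8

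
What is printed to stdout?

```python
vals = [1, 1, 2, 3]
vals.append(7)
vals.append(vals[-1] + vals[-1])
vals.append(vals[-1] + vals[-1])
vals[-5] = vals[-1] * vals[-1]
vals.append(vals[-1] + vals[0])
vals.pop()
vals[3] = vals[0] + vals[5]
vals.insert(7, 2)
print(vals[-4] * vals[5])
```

98

append 7 → [1, 1, 2, 3, 7]
append vals[-1]+vals[-1] = 7+7 = 14 → [1, 1, 2, 3, 7, 14]
append vals[-1]+vals[-1] = 14+14 = 28 → [1, 1, 2, 3, 7, 14, 28]
vals[-5] = vals[-1]*vals[-1] = 28*28 = 784 → [1, 1, 784, 3, 7, 14, 28]
append vals[-1]+vals[0] = 28+1 = 29 → [1, 1, 784, 3, 7, 14, 28, 29]
pop() removes 29 → [1, 1, 784, 3, 7, 14, 28]
vals[3] = vals[0]+vals[5] = 1+14 = 15 → [1, 1, 784, 15, 7, 14, 28]
insert 2 at 7 → [1, 1, 784, 15, 7, 14, 28, 2]
vals[-4]*vals[5] = 7*14 = 98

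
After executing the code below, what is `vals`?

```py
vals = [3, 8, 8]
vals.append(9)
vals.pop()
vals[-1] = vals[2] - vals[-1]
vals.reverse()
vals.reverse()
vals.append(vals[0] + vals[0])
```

append 9 → [3, 8, 8, 9]
pop() removes 9 → [3, 8, 8]
vals[-1] = vals[2]-vals[-1] = 8-8 = 0 → [3, 8, 0]
reverse → [0, 8, 3]
reverse → [3, 8, 0]
append vals[0]+vals[0] = 3+3 = 6 → [3, 8, 0, 6]

[3, 8, 0, 6]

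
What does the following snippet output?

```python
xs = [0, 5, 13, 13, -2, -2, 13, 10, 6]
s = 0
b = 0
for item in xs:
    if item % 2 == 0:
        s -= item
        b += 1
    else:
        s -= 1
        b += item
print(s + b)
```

33

item=0: even, s = 0-0 = 0; b=1
item=5: not even, s = 0-1 = -1; b=6
item=13: not even, s = (-1)-1 = -2; b=19
item=13: not even, s = (-2)-1 = -3; b=32
item=-2: even, s = (-3)-(-2) = -1; b=33
item=-2: even, s = (-1)-(-2) = 1; b=34
item=13: not even, s = 1-1 = 0; b=47
item=10: even, s = 0-10 = -10; b=48
item=6: even, s = (-10)-6 = -16; b=49
s+b = (-16)+49 = 33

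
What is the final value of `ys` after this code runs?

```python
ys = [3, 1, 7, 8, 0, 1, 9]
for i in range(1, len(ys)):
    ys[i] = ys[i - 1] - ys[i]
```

[3, 2, -5, -13, -13, -14, -23]

i=1: ys[1] = 3-1 = 2 → [3, 2, 7, 8, 0, 1, 9]
i=2: ys[2] = 2-7 = -5 → [3, 2, -5, 8, 0, 1, 9]
i=3: ys[3] = (-5)-8 = -13 → [3, 2, -5, -13, 0, 1, 9]
i=4: ys[4] = (-13)-0 = -13 → [3, 2, -5, -13, -13, 1, 9]
i=5: ys[5] = (-13)-1 = -14 → [3, 2, -5, -13, -13, -14, 9]
i=6: ys[6] = (-14)-9 = -23 → [3, 2, -5, -13, -13, -14, -23]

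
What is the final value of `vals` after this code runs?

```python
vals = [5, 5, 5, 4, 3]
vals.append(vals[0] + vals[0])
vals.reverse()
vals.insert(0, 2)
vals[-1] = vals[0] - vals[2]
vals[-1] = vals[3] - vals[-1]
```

[2, 10, 3, 4, 5, 5, 5]

append vals[0]+vals[0] = 5+5 = 10 → [5, 5, 5, 4, 3, 10]
reverse → [10, 3, 4, 5, 5, 5]
insert 2 at 0 → [2, 10, 3, 4, 5, 5, 5]
vals[-1] = vals[0]-vals[2] = 2-3 = -1 → [2, 10, 3, 4, 5, 5, -1]
vals[-1] = vals[3]-vals[-1] = 4-(-1) = 5 → [2, 10, 3, 4, 5, 5, 5]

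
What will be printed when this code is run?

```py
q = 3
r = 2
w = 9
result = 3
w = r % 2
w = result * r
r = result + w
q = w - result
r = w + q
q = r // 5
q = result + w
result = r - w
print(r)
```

9

w = 2%2 = 0
w = 3*2 = 6
r = 3+6 = 9
q = 6-3 = 3
r = 6+3 = 9
q = 9//5 = 1
q = 3+6 = 9
result = 9-6 = 3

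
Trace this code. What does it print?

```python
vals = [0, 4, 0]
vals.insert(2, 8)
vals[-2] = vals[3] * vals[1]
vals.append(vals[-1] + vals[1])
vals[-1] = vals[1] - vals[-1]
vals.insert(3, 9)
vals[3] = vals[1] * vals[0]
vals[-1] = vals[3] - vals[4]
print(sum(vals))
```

insert 8 at 2 → [0, 4, 8, 0]
vals[-2] = vals[3]*vals[1] = 0*4 = 0 → [0, 4, 0, 0]
append vals[-1]+vals[1] = 0+4 = 4 → [0, 4, 0, 0, 4]
vals[-1] = vals[1]-vals[-1] = 4-4 = 0 → [0, 4, 0, 0, 0]
insert 9 at 3 → [0, 4, 0, 9, 0, 0]
vals[3] = vals[1]*vals[0] = 4*0 = 0 → [0, 4, 0, 0, 0, 0]
vals[-1] = vals[3]-vals[4] = 0-0 = 0 → [0, 4, 0, 0, 0, 0]
sum = 4

4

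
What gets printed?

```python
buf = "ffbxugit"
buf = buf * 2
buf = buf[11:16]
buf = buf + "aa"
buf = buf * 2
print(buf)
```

repeat ×2 → 'ffbxugitffbxugit'
slice [11:16] → 'xugit'
+ 'aa' → 'xugitaa'
repeat ×2 → 'xugitaaxugitaa'

xugitaaxugitaa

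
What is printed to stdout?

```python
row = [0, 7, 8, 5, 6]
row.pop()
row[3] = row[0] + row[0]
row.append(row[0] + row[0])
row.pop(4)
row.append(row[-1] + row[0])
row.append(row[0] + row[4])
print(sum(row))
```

15

pop() removes 6 → [0, 7, 8, 5]
row[3] = row[0]+row[0] = 0+0 = 0 → [0, 7, 8, 0]
append row[0]+row[0] = 0+0 = 0 → [0, 7, 8, 0, 0]
pop(4) removes 0 → [0, 7, 8, 0]
append row[-1]+row[0] = 0+0 = 0 → [0, 7, 8, 0, 0]
append row[0]+row[4] = 0+0 = 0 → [0, 7, 8, 0, 0, 0]
sum = 15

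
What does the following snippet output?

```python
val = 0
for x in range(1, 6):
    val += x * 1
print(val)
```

15

x=1: val = 0+1*1 = 1
x=2: val = 1+2*1 = 3
x=3: val = 3+3*1 = 6
x=4: val = 6+4*1 = 10
x=5: val = 10+5*1 = 15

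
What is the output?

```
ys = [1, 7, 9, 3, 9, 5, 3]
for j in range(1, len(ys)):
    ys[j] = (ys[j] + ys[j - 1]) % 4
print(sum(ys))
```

j=1: ys[1] = (7+1)%4 = 0 → [1, 0, 9, 3, 9, 5, 3]
j=2: ys[2] = (9+0)%4 = 1 → [1, 0, 1, 3, 9, 5, 3]
j=3: ys[3] = (3+1)%4 = 0 → [1, 0, 1, 0, 9, 5, 3]
j=4: ys[4] = (9+0)%4 = 1 → [1, 0, 1, 0, 1, 5, 3]
j=5: ys[5] = (5+1)%4 = 2 → [1, 0, 1, 0, 1, 2, 3]
j=6: ys[6] = (3+2)%4 = 1 → [1, 0, 1, 0, 1, 2, 1]
sum = 6

6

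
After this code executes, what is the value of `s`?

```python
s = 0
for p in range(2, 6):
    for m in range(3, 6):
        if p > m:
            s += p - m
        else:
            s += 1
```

p=2,m=3: not 2>3, s = 0+1 = 1
p=2,m=4: not 2>4, s = 1+1 = 2
p=2,m=5: not 2>5, s = 2+1 = 3
p=3,m=3: not 3>3, s = 3+1 = 4
p=3,m=4: not 3>4, s = 4+1 = 5
p=3,m=5: not 3>5, s = 5+1 = 6
p=4,m=3: 4>3, s = 6+1 = 7
p=4,m=4: not 4>4, s = 7+1 = 8
p=4,m=5: not 4>5, s = 8+1 = 9
p=5,m=3: 5>3, s = 9+2 = 11
p=5,m=4: 5>4, s = 11+1 = 12
p=5,m=5: not 5>5, s = 12+1 = 13

13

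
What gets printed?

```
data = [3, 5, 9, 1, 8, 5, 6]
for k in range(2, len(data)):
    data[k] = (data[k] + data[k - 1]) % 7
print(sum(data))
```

17

k=2: data[2] = (9+5)%7 = 0 → [3, 5, 0, 1, 8, 5, 6]
k=3: data[3] = (1+0)%7 = 1 → [3, 5, 0, 1, 8, 5, 6]
k=4: data[4] = (8+1)%7 = 2 → [3, 5, 0, 1, 2, 5, 6]
k=5: data[5] = (5+2)%7 = 0 → [3, 5, 0, 1, 2, 0, 6]
k=6: data[6] = (6+0)%7 = 6 → [3, 5, 0, 1, 2, 0, 6]
sum = 17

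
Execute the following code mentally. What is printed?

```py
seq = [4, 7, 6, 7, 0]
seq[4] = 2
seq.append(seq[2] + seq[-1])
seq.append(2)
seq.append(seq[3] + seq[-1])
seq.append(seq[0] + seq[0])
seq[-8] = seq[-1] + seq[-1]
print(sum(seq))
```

62

seq[4] = 2 → [4, 7, 6, 7, 2]
append seq[2]+seq[-1] = 6+2 = 8 → [4, 7, 6, 7, 2, 8]
append 2 → [4, 7, 6, 7, 2, 8, 2]
append seq[3]+seq[-1] = 7+2 = 9 → [4, 7, 6, 7, 2, 8, 2, 9]
append seq[0]+seq[0] = 4+4 = 8 → [4, 7, 6, 7, 2, 8, 2, 9, 8]
seq[-8] = seq[-1]+seq[-1] = 8+8 = 16 → [4, 16, 6, 7, 2, 8, 2, 9, 8]
sum = 62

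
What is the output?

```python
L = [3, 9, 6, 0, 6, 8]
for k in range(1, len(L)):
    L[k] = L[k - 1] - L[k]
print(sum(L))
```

-71

k=1: L[1] = 3-9 = -6 → [3, -6, 6, 0, 6, 8]
k=2: L[2] = (-6)-6 = -12 → [3, -6, -12, 0, 6, 8]
k=3: L[3] = (-12)-0 = -12 → [3, -6, -12, -12, 6, 8]
k=4: L[4] = (-12)-6 = -18 → [3, -6, -12, -12, -18, 8]
k=5: L[5] = (-18)-8 = -26 → [3, -6, -12, -12, -18, -26]
sum = -71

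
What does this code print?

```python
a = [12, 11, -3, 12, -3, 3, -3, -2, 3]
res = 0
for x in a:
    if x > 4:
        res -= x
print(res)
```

x=12: >4, res = 0-12 = -12
x=11: >4, res = (-12)-11 = -23
x=-3: not >4
x=12: >4, res = (-23)-12 = -35
x=-3: not >4
x=3: not >4
x=-3: not >4
x=-2: not >4
x=3: not >4

-35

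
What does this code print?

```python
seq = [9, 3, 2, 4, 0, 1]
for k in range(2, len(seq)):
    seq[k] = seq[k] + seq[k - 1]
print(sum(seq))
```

k=2: seq[2] = 2+3 = 5 → [9, 3, 5, 4, 0, 1]
k=3: seq[3] = 4+5 = 9 → [9, 3, 5, 9, 0, 1]
k=4: seq[4] = 0+9 = 9 → [9, 3, 5, 9, 9, 1]
k=5: seq[5] = 1+9 = 10 → [9, 3, 5, 9, 9, 10]
sum = 45

45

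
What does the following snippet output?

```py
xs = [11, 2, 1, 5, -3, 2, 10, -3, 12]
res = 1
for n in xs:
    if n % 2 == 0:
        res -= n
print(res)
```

n=11: not even
n=2: even, res = 1-2 = -1
n=1: not even
n=5: not even
n=-3: not even
n=2: even, res = (-1)-2 = -3
n=10: even, res = (-3)-10 = -13
n=-3: not even
n=12: even, res = (-13)-12 = -25

-25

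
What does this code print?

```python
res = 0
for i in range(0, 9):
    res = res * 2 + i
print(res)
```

502

i=0: res = 0*2+0 = 0
i=1: res = 0*2+1 = 1
i=2: res = 1*2+2 = 4
i=3: res = 4*2+3 = 11
i=4: res = 11*2+4 = 26
i=5: res = 26*2+5 = 57
i=6: res = 57*2+6 = 120
i=7: res = 120*2+7 = 247
i=8: res = 247*2+8 = 502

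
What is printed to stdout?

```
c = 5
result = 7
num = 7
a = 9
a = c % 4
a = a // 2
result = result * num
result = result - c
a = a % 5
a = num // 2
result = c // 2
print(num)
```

7

a = 5%4 = 1
a = 1//2 = 0
result = 7*7 = 49
result = 49-5 = 44
a = 0%5 = 0
a = 7//2 = 3
result = 5//2 = 2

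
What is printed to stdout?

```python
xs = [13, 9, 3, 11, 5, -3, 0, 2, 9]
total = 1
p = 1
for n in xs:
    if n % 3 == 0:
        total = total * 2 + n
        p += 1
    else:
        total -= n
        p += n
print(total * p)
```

-12987

n=13: not %3==0, total = 1-13 = -12; p=14
n=9: %3==0, total = (-12)*2+9 = -15; p=15
n=3: %3==0, total = (-15)*2+3 = -27; p=16
n=11: not %3==0, total = (-27)-11 = -38; p=27
n=5: not %3==0, total = (-38)-5 = -43; p=32
n=-3: %3==0, total = (-43)*2+(-3) = -89; p=33
n=0: %3==0, total = (-89)*2+0 = -178; p=34
n=2: not %3==0, total = (-178)-2 = -180; p=36
n=9: %3==0, total = (-180)*2+9 = -351; p=37
total*p = (-351)*37 = -12987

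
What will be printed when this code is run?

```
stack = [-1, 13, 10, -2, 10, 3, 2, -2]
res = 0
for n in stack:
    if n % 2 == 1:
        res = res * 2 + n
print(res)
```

n=-1: odd, res = 0*2+(-1) = -1
n=13: odd, res = (-1)*2+13 = 11
n=10: not odd
n=-2: not odd
n=10: not odd
n=3: odd, res = 11*2+3 = 25
n=2: not odd
n=-2: not odd

25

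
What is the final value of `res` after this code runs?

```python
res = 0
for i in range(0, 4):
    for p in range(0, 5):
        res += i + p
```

70

i=0,p=0: res = 0+0 = 0
i=0,p=1: res = 0+1 = 1
i=0,p=2: res = 1+2 = 3
i=0,p=3: res = 3+3 = 6
i=0,p=4: res = 6+4 = 10
i=1,p=0: res = 10+1 = 11
i=1,p=1: res = 11+2 = 13
i=1,p=2: res = 13+3 = 16
i=1,p=3: res = 16+4 = 20
i=1,p=4: res = 20+5 = 25
i=2,p=0: res = 25+2 = 27
i=2,p=1: res = 27+3 = 30
i=2,p=2: res = 30+4 = 34
i=2,p=3: res = 34+5 = 39
i=2,p=4: res = 39+6 = 45
i=3,p=0: res = 45+3 = 48
i=3,p=1: res = 48+4 = 52
i=3,p=2: res = 52+5 = 57
i=3,p=3: res = 57+6 = 63
i=3,p=4: res = 63+7 = 70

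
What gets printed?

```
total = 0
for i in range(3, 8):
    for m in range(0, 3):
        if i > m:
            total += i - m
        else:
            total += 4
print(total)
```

i=3,m=0: 3>0, total = 0+3 = 3
i=3,m=1: 3>1, total = 3+2 = 5
i=3,m=2: 3>2, total = 5+1 = 6
i=4,m=0: 4>0, total = 6+4 = 10
i=4,m=1: 4>1, total = 10+3 = 13
i=4,m=2: 4>2, total = 13+2 = 15
i=5,m=0: 5>0, total = 15+5 = 20
i=5,m=1: 5>1, total = 20+4 = 24
i=5,m=2: 5>2, total = 24+3 = 27
i=6,m=0: 6>0, total = 27+6 = 33
i=6,m=1: 6>1, total = 33+5 = 38
i=6,m=2: 6>2, total = 38+4 = 42
i=7,m=0: 7>0, total = 42+7 = 49
i=7,m=1: 7>1, total = 49+6 = 55
i=7,m=2: 7>2, total = 55+5 = 60

60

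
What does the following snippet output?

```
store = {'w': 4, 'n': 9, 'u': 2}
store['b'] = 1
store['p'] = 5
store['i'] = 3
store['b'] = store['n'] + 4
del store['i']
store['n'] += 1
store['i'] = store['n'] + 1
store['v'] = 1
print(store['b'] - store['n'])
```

store['b'] = 1 → {'w': 4, 'n': 9, 'u': 2, 'b': 1}
store['p'] = 5 → {'w': 4, 'n': 9, 'u': 2, 'b': 1, 'p': 5}
store['i'] = 3 → {'w': 4, 'n': 9, 'u': 2, 'b': 1, 'p': 5, 'i': 3}
store['b'] = store['n']+4 = 13 → {'w': 4, 'n': 9, 'u': 2, 'b': 13, 'p': 5, 'i': 3}
del 'i' → {'w': 4, 'n': 9, 'u': 2, 'b': 13, 'p': 5}
store['n'] = 9+1 = 10 → {'w': 4, 'n': 10, 'u': 2, 'b': 13, 'p': 5}
store['i'] = store['n']+1 = 11 → {'w': 4, 'n': 10, 'u': 2, 'b': 13, 'p': 5, 'i': 11}
store['v'] = 1 → {'w': 4, 'n': 10, 'u': 2, 'b': 13, 'p': 5, 'i': 11, 'v': 1}
store['b']-store['n'] = 13-10 = 3

3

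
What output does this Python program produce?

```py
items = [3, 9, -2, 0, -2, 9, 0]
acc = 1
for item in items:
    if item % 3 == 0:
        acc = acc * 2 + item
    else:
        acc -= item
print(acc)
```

item=3: %3==0, acc = 1*2+3 = 5
item=9: %3==0, acc = 5*2+9 = 19
item=-2: not %3==0, acc = 19-(-2) = 21
item=0: %3==0, acc = 21*2+0 = 42
item=-2: not %3==0, acc = 42-(-2) = 44
item=9: %3==0, acc = 44*2+9 = 97
item=0: %3==0, acc = 97*2+0 = 194

194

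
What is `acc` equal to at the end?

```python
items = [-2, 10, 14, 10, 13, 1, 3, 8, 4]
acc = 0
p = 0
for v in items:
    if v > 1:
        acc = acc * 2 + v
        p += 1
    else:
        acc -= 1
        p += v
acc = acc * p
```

7488

v=-2: not >1, acc = 0-1 = -1; p=-2
v=10: >1, acc = (-1)*2+10 = 8; p=-1
v=14: >1, acc = 8*2+14 = 30; p=0
v=10: >1, acc = 30*2+10 = 70; p=1
v=13: >1, acc = 70*2+13 = 153; p=2
v=1: not >1, acc = 153-1 = 152; p=3
v=3: >1, acc = 152*2+3 = 307; p=4
v=8: >1, acc = 307*2+8 = 622; p=5
v=4: >1, acc = 622*2+4 = 1248; p=6
acc*p = 1248*6 = 7488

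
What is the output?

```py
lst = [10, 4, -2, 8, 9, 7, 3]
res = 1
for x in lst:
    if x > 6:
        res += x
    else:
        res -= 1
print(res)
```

32

x=10: >6, res = 1+10 = 11
x=4: not >6, res = 11-1 = 10
x=-2: not >6, res = 10-1 = 9
x=8: >6, res = 9+8 = 17
x=9: >6, res = 17+9 = 26
x=7: >6, res = 26+7 = 33
x=3: not >6, res = 33-1 = 32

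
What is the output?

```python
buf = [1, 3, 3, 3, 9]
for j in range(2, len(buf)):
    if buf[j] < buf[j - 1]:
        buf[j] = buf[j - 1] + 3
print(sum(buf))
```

j=2: 3>=3, unchanged → [1, 3, 3, 3, 9]
j=3: 3>=3, unchanged → [1, 3, 3, 3, 9]
j=4: 9>=3, unchanged → [1, 3, 3, 3, 9]
sum = 19

19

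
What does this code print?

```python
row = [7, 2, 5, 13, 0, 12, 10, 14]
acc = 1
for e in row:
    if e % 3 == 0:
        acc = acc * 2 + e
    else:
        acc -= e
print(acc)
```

-116

e=7: not %3==0, acc = 1-7 = -6
e=2: not %3==0, acc = (-6)-2 = -8
e=5: not %3==0, acc = (-8)-5 = -13
e=13: not %3==0, acc = (-13)-13 = -26
e=0: %3==0, acc = (-26)*2+0 = -52
e=12: %3==0, acc = (-52)*2+12 = -92
e=10: not %3==0, acc = (-92)-10 = -102
e=14: not %3==0, acc = (-102)-14 = -116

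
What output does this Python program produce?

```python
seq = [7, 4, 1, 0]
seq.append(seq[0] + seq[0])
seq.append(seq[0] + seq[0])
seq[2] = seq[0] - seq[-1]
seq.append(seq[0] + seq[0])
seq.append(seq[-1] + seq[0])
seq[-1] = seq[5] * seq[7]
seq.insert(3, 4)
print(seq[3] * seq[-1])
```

1176

append seq[0]+seq[0] = 7+7 = 14 → [7, 4, 1, 0, 14]
append seq[0]+seq[0] = 7+7 = 14 → [7, 4, 1, 0, 14, 14]
seq[2] = seq[0]-seq[-1] = 7-14 = -7 → [7, 4, -7, 0, 14, 14]
append seq[0]+seq[0] = 7+7 = 14 → [7, 4, -7, 0, 14, 14, 14]
append seq[-1]+seq[0] = 14+7 = 21 → [7, 4, -7, 0, 14, 14, 14, 21]
seq[-1] = seq[5]*seq[7] = 14*21 = 294 → [7, 4, -7, 0, 14, 14, 14, 294]
insert 4 at 3 → [7, 4, -7, 4, 0, 14, 14, 14, 294]
seq[3]*seq[-1] = 4*294 = 1176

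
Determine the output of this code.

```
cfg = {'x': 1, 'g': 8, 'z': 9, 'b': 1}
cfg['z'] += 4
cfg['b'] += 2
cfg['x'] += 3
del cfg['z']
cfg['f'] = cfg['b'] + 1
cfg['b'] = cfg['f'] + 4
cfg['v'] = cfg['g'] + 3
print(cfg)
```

cfg['z'] = 9+4 = 13 → {'x': 1, 'g': 8, 'z': 13, 'b': 1}
cfg['b'] = 1+2 = 3 → {'x': 1, 'g': 8, 'z': 13, 'b': 3}
cfg['x'] = 1+3 = 4 → {'x': 4, 'g': 8, 'z': 13, 'b': 3}
del 'z' → {'x': 4, 'g': 8, 'b': 3}
cfg['f'] = cfg['b']+1 = 4 → {'x': 4, 'g': 8, 'b': 3, 'f': 4}
cfg['b'] = cfg['f']+4 = 8 → {'x': 4, 'g': 8, 'b': 8, 'f': 4}
cfg['v'] = cfg['g']+3 = 11 → {'x': 4, 'g': 8, 'b': 8, 'f': 4, 'v': 11}

{'x': 4, 'g': 8, 'b': 8, 'f': 4, 'v': 11}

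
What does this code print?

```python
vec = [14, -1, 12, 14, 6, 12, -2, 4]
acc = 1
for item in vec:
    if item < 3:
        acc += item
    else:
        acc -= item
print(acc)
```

-64

item=14: not <3, acc = 1-14 = -13
item=-1: <3, acc = (-13)+(-1) = -14
item=12: not <3, acc = (-14)-12 = -26
item=14: not <3, acc = (-26)-14 = -40
item=6: not <3, acc = (-40)-6 = -46
item=12: not <3, acc = (-46)-12 = -58
item=-2: <3, acc = (-58)+(-2) = -60
item=4: not <3, acc = (-60)-4 = -64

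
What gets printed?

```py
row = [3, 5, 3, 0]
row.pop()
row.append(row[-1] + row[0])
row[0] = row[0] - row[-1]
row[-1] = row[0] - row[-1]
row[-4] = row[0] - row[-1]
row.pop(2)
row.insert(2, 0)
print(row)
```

pop() removes 0 → [3, 5, 3]
append row[-1]+row[0] = 3+3 = 6 → [3, 5, 3, 6]
row[0] = row[0]-row[-1] = 3-6 = -3 → [-3, 5, 3, 6]
row[-1] = row[0]-row[-1] = (-3)-6 = -9 → [-3, 5, 3, -9]
row[-4] = row[0]-row[-1] = (-3)-(-9) = 6 → [6, 5, 3, -9]
pop(2) removes 3 → [6, 5, -9]
insert 0 at 2 → [6, 5, 0, -9]

[6, 5, 0, -9]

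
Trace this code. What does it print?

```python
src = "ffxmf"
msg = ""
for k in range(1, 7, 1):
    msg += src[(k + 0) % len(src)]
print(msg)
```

fxmfff

k=1: add src[1]='f' → 'f'
k=2: add src[2]='x' → 'fx'
k=3: add src[3]='m' → 'fxm'
k=4: add src[4]='f' → 'fxmf'
k=5: add src[0]='f' → 'fxmff'
k=6: add src[1]='f' → 'fxmfff'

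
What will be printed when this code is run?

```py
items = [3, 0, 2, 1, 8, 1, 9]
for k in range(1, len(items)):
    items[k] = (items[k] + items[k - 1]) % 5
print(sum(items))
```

k=1: items[1] = (0+3)%5 = 3 → [3, 3, 2, 1, 8, 1, 9]
k=2: items[2] = (2+3)%5 = 0 → [3, 3, 0, 1, 8, 1, 9]
k=3: items[3] = (1+0)%5 = 1 → [3, 3, 0, 1, 8, 1, 9]
k=4: items[4] = (8+1)%5 = 4 → [3, 3, 0, 1, 4, 1, 9]
k=5: items[5] = (1+4)%5 = 0 → [3, 3, 0, 1, 4, 0, 9]
k=6: items[6] = (9+0)%5 = 4 → [3, 3, 0, 1, 4, 0, 4]
sum = 15

15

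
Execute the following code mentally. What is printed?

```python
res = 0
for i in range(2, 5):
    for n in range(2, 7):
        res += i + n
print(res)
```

i=2,n=2: res = 0+4 = 4
i=2,n=3: res = 4+5 = 9
i=2,n=4: res = 9+6 = 15
i=2,n=5: res = 15+7 = 22
i=2,n=6: res = 22+8 = 30
i=3,n=2: res = 30+5 = 35
i=3,n=3: res = 35+6 = 41
i=3,n=4: res = 41+7 = 48
i=3,n=5: res = 48+8 = 56
i=3,n=6: res = 56+9 = 65
i=4,n=2: res = 65+6 = 71
i=4,n=3: res = 71+7 = 78
i=4,n=4: res = 78+8 = 86
i=4,n=5: res = 86+9 = 95
i=4,n=6: res = 95+10 = 105

105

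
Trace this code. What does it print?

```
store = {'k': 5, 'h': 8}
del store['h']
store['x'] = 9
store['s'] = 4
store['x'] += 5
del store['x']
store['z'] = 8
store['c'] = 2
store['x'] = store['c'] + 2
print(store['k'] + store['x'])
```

9

del 'h' → {'k': 5}
store['x'] = 9 → {'k': 5, 'x': 9}
store['s'] = 4 → {'k': 5, 'x': 9, 's': 4}
store['x'] = 9+5 = 14 → {'k': 5, 'x': 14, 's': 4}
del 'x' → {'k': 5, 's': 4}
store['z'] = 8 → {'k': 5, 's': 4, 'z': 8}
store['c'] = 2 → {'k': 5, 's': 4, 'z': 8, 'c': 2}
store['x'] = store['c']+2 = 4 → {'k': 5, 's': 4, 'z': 8, 'c': 2, 'x': 4}
store['k']+store['x'] = 5+4 = 9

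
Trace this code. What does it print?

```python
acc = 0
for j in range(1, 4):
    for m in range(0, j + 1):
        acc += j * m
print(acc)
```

j=1,m=0: acc = 0+0 = 0
j=1,m=1: acc = 0+1 = 1
j=2,m=0: acc = 1+0 = 1
j=2,m=1: acc = 1+2 = 3
j=2,m=2: acc = 3+4 = 7
j=3,m=0: acc = 7+0 = 7
j=3,m=1: acc = 7+3 = 10
j=3,m=2: acc = 10+6 = 16
j=3,m=3: acc = 16+9 = 25

25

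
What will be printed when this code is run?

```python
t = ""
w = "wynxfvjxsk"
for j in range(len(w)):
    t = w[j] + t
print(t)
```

j=0: prepend 'w' → 'w'
j=1: prepend 'y' → 'yw'
j=2: prepend 'n' → 'nyw'
j=3: prepend 'x' → 'xnyw'
j=4: prepend 'f' → 'fxnyw'
j=5: prepend 'v' → 'vfxnyw'
j=6: prepend 'j' → 'jvfxnyw'
j=7: prepend 'x' → 'xjvfxnyw'
j=8: prepend 's' → 'sxjvfxnyw'
j=9: prepend 'k' → 'ksxjvfxnyw'

ksxjvfxnyw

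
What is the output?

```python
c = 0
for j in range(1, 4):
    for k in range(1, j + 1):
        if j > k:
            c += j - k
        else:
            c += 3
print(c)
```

13

j=1,k=1: not 1>1, c = 0+3 = 3
j=2,k=1: 2>1, c = 3+1 = 4
j=2,k=2: not 2>2, c = 4+3 = 7
j=3,k=1: 3>1, c = 7+2 = 9
j=3,k=2: 3>2, c = 9+1 = 10
j=3,k=3: not 3>3, c = 10+3 = 13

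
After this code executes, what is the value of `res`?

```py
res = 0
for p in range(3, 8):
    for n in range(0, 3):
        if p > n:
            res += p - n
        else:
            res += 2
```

p=3,n=0: 3>0, res = 0+3 = 3
p=3,n=1: 3>1, res = 3+2 = 5
p=3,n=2: 3>2, res = 5+1 = 6
p=4,n=0: 4>0, res = 6+4 = 10
p=4,n=1: 4>1, res = 10+3 = 13
p=4,n=2: 4>2, res = 13+2 = 15
p=5,n=0: 5>0, res = 15+5 = 20
p=5,n=1: 5>1, res = 20+4 = 24
p=5,n=2: 5>2, res = 24+3 = 27
p=6,n=0: 6>0, res = 27+6 = 33
p=6,n=1: 6>1, res = 33+5 = 38
p=6,n=2: 6>2, res = 38+4 = 42
p=7,n=0: 7>0, res = 42+7 = 49
p=7,n=1: 7>1, res = 49+6 = 55
p=7,n=2: 7>2, res = 55+5 = 60

60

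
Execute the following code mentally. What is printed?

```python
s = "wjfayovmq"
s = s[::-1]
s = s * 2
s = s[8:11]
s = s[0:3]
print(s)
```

wqm

reverse → 'qmvoyafjw'
repeat ×2 → 'qmvoyafjwqmvoyafjw'
slice [8:11] → 'wqm'
slice [0:3] → 'wqm'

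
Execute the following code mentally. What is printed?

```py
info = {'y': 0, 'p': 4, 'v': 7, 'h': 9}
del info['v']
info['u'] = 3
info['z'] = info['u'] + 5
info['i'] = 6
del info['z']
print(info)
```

del 'v' → {'y': 0, 'p': 4, 'h': 9}
info['u'] = 3 → {'y': 0, 'p': 4, 'h': 9, 'u': 3}
info['z'] = info['u']+5 = 8 → {'y': 0, 'p': 4, 'h': 9, 'u': 3, 'z': 8}
info['i'] = 6 → {'y': 0, 'p': 4, 'h': 9, 'u': 3, 'z': 8, 'i': 6}
del 'z' → {'y': 0, 'p': 4, 'h': 9, 'u': 3, 'i': 6}

{'y': 0, 'p': 4, 'h': 9, 'u': 3, 'i': 6}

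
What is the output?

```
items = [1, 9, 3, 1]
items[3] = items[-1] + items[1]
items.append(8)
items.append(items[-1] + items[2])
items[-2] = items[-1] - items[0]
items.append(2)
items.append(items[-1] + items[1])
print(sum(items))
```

items[3] = items[-1]+items[1] = 1+9 = 10 → [1, 9, 3, 10]
append 8 → [1, 9, 3, 10, 8]
append items[-1]+items[2] = 8+3 = 11 → [1, 9, 3, 10, 8, 11]
items[-2] = items[-1]-items[0] = 11-1 = 10 → [1, 9, 3, 10, 10, 11]
append 2 → [1, 9, 3, 10, 10, 11, 2]
append items[-1]+items[1] = 2+9 = 11 → [1, 9, 3, 10, 10, 11, 2, 11]
sum = 57

57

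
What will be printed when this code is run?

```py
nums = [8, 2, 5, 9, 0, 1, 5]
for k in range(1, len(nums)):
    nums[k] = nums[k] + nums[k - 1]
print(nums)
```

k=1: nums[1] = 2+8 = 10 → [8, 10, 5, 9, 0, 1, 5]
k=2: nums[2] = 5+10 = 15 → [8, 10, 15, 9, 0, 1, 5]
k=3: nums[3] = 9+15 = 24 → [8, 10, 15, 24, 0, 1, 5]
k=4: nums[4] = 0+24 = 24 → [8, 10, 15, 24, 24, 1, 5]
k=5: nums[5] = 1+24 = 25 → [8, 10, 15, 24, 24, 25, 5]
k=6: nums[6] = 5+25 = 30 → [8, 10, 15, 24, 24, 25, 30]

[8, 10, 15, 24, 24, 25, 30]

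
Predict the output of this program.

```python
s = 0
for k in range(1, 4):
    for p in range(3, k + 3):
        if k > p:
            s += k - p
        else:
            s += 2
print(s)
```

12

k=1,p=3: not 1>3, s = 0+2 = 2
k=2,p=3: not 2>3, s = 2+2 = 4
k=2,p=4: not 2>4, s = 4+2 = 6
k=3,p=3: not 3>3, s = 6+2 = 8
k=3,p=4: not 3>4, s = 8+2 = 10
k=3,p=5: not 3>5, s = 10+2 = 12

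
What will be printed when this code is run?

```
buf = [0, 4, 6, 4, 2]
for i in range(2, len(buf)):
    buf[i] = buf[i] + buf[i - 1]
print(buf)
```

i=2: buf[2] = 6+4 = 10 → [0, 4, 10, 4, 2]
i=3: buf[3] = 4+10 = 14 → [0, 4, 10, 14, 2]
i=4: buf[4] = 2+14 = 16 → [0, 4, 10, 14, 16]

[0, 4, 10, 14, 16]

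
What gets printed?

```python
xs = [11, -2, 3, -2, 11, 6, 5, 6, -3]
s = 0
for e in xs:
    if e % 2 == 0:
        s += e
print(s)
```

8

e=11: not even
e=-2: even, s = 0+(-2) = -2
e=3: not even
e=-2: even, s = (-2)+(-2) = -4
e=11: not even
e=6: even, s = (-4)+6 = 2
e=5: not even
e=6: even, s = 2+6 = 8
e=-3: not even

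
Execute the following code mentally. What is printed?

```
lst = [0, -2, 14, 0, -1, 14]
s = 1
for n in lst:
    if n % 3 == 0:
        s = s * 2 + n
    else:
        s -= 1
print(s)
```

-2

n=0: %3==0, s = 1*2+0 = 2
n=-2: not %3==0, s = 2-1 = 1
n=14: not %3==0, s = 1-1 = 0
n=0: %3==0, s = 0*2+0 = 0
n=-1: not %3==0, s = 0-1 = -1
n=14: not %3==0, s = (-1)-1 = -2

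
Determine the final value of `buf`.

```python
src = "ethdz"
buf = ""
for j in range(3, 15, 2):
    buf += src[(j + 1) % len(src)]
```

'ztdehz'

j=3: add src[4]='z' → 'z'
j=5: add src[1]='t' → 'zt'
j=7: add src[3]='d' → 'ztd'
j=9: add src[0]='e' → 'ztde'
j=11: add src[2]='h' → 'ztdeh'
j=13: add src[4]='z' → 'ztdehz'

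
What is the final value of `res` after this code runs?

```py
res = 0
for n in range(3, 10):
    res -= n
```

n=3: res = 0-3 = -3
n=4: res = (-3)-4 = -7
n=5: res = (-7)-5 = -12
n=6: res = (-12)-6 = -18
n=7: res = (-18)-7 = -25
n=8: res = (-25)-8 = -33
n=9: res = (-33)-9 = -42

-42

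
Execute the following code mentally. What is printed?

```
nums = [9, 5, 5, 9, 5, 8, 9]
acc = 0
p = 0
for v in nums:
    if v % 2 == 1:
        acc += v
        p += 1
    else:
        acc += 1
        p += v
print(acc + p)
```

57

v=9: odd, acc = 0+9 = 9; p=1
v=5: odd, acc = 9+5 = 14; p=2
v=5: odd, acc = 14+5 = 19; p=3
v=9: odd, acc = 19+9 = 28; p=4
v=5: odd, acc = 28+5 = 33; p=5
v=8: not odd, acc = 33+1 = 34; p=13
v=9: odd, acc = 34+9 = 43; p=14
acc+p = 43+14 = 57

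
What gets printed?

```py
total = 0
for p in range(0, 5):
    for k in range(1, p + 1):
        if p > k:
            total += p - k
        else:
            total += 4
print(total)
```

p=1,k=1: not 1>1, total = 0+4 = 4
p=2,k=1: 2>1, total = 4+1 = 5
p=2,k=2: not 2>2, total = 5+4 = 9
p=3,k=1: 3>1, total = 9+2 = 11
p=3,k=2: 3>2, total = 11+1 = 12
p=3,k=3: not 3>3, total = 12+4 = 16
p=4,k=1: 4>1, total = 16+3 = 19
p=4,k=2: 4>2, total = 19+2 = 21
p=4,k=3: 4>3, total = 21+1 = 22
p=4,k=4: not 4>4, total = 22+4 = 26

26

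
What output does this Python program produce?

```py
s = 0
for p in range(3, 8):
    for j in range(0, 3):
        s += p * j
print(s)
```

75

p=3,j=0: s = 0+0 = 0
p=3,j=1: s = 0+3 = 3
p=3,j=2: s = 3+6 = 9
p=4,j=0: s = 9+0 = 9
p=4,j=1: s = 9+4 = 13
p=4,j=2: s = 13+8 = 21
p=5,j=0: s = 21+0 = 21
p=5,j=1: s = 21+5 = 26
p=5,j=2: s = 26+10 = 36
p=6,j=0: s = 36+0 = 36
p=6,j=1: s = 36+6 = 42
p=6,j=2: s = 42+12 = 54
p=7,j=0: s = 54+0 = 54
p=7,j=1: s = 54+7 = 61
p=7,j=2: s = 61+14 = 75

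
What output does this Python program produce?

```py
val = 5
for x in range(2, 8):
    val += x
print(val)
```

32

x=2: val = 5+2 = 7
x=3: val = 7+3 = 10
x=4: val = 10+4 = 14
x=5: val = 14+5 = 19
x=6: val = 19+6 = 25
x=7: val = 25+7 = 32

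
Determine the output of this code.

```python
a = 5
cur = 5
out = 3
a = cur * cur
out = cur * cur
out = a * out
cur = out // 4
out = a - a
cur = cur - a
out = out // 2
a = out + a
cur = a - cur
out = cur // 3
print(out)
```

a = 5*5 = 25
out = 5*5 = 25
out = 25*25 = 625
cur = 625//4 = 156
out = 25-25 = 0
cur = 156-25 = 131
out = 0//2 = 0
a = 0+25 = 25
cur = 25-131 = -106
out = (-106)//3 = -36

-36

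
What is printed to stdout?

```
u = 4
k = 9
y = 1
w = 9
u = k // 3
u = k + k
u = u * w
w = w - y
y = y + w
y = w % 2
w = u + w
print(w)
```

u = 9//3 = 3
u = 9+9 = 18
u = 18*9 = 162
w = 9-1 = 8
y = 1+8 = 9
y = 8%2 = 0
w = 162+8 = 170

170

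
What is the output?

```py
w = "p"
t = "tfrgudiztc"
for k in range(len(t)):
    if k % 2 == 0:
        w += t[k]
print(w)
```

ptruit

k=0: add 't' → 'pt'
k=1: skip
k=2: add 'r' → 'ptr'
k=3: skip
k=4: add 'u' → 'ptru'
k=5: skip
k=6: add 'i' → 'ptrui'
k=7: skip
k=8: add 't' → 'ptruit'
k=9: skip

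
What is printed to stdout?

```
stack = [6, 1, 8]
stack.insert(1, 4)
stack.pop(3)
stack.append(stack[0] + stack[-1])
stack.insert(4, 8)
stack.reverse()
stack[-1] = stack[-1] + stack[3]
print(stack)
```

[8, 7, 1, 4, 10]

insert 4 at 1 → [6, 4, 1, 8]
pop(3) removes 8 → [6, 4, 1]
append stack[0]+stack[-1] = 6+1 = 7 → [6, 4, 1, 7]
insert 8 at 4 → [6, 4, 1, 7, 8]
reverse → [8, 7, 1, 4, 6]
stack[-1] = stack[-1]+stack[3] = 6+4 = 10 → [8, 7, 1, 4, 10]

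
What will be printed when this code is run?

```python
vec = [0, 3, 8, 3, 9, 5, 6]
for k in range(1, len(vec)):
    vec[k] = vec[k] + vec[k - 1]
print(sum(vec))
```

113

k=1: vec[1] = 3+0 = 3 → [0, 3, 8, 3, 9, 5, 6]
k=2: vec[2] = 8+3 = 11 → [0, 3, 11, 3, 9, 5, 6]
k=3: vec[3] = 3+11 = 14 → [0, 3, 11, 14, 9, 5, 6]
k=4: vec[4] = 9+14 = 23 → [0, 3, 11, 14, 23, 5, 6]
k=5: vec[5] = 5+23 = 28 → [0, 3, 11, 14, 23, 28, 6]
k=6: vec[6] = 6+28 = 34 → [0, 3, 11, 14, 23, 28, 34]
sum = 113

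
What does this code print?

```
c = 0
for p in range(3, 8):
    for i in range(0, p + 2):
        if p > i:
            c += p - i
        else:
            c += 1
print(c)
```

p=3,i=0: 3>0, c = 0+3 = 3
p=3,i=1: 3>1, c = 3+2 = 5
p=3,i=2: 3>2, c = 5+1 = 6
p=3,i=3: not 3>3, c = 6+1 = 7
p=3,i=4: not 3>4, c = 7+1 = 8
p=4,i=0: 4>0, c = 8+4 = 12
p=4,i=1: 4>1, c = 12+3 = 15
p=4,i=2: 4>2, c = 15+2 = 17
p=4,i=3: 4>3, c = 17+1 = 18
p=4,i=4: not 4>4, c = 18+1 = 19
p=4,i=5: not 4>5, c = 19+1 = 20
p=5,i=0: 5>0, c = 20+5 = 25
p=5,i=1: 5>1, c = 25+4 = 29
p=5,i=2: 5>2, c = 29+3 = 32
p=5,i=3: 5>3, c = 32+2 = 34
p=5,i=4: 5>4, c = 34+1 = 35
p=5,i=5: not 5>5, c = 35+1 = 36
p=5,i=6: not 5>6, c = 36+1 = 37
p=6,i=0: 6>0, c = 37+6 = 43
p=6,i=1: 6>1, c = 43+5 = 48
p=6,i=2: 6>2, c = 48+4 = 52
p=6,i=3: 6>3, c = 52+3 = 55
p=6,i=4: 6>4, c = 55+2 = 57
p=6,i=5: 6>5, c = 57+1 = 58
p=6,i=6: not 6>6, c = 58+1 = 59
p=6,i=7: not 6>7, c = 59+1 = 60
p=7,i=0: 7>0, c = 60+7 = 67
p=7,i=1: 7>1, c = 67+6 = 73
p=7,i=2: 7>2, c = 73+5 = 78
p=7,i=3: 7>3, c = 78+4 = 82
p=7,i=4: 7>4, c = 82+3 = 85
p=7,i=5: 7>5, c = 85+2 = 87
p=7,i=6: 7>6, c = 87+1 = 88
p=7,i=7: not 7>7, c = 88+1 = 89
p=7,i=8: not 7>8, c = 89+1 = 90

90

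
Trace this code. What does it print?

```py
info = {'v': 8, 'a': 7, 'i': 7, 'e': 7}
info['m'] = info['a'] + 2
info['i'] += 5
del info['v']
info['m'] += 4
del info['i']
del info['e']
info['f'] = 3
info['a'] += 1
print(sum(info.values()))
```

24

info['m'] = info['a']+2 = 9 → {'v': 8, 'a': 7, 'i': 7, 'e': 7, 'm': 9}
info['i'] = 7+5 = 12 → {'v': 8, 'a': 7, 'i': 12, 'e': 7, 'm': 9}
del 'v' → {'a': 7, 'i': 12, 'e': 7, 'm': 9}
info['m'] = 9+4 = 13 → {'a': 7, 'i': 12, 'e': 7, 'm': 13}
del 'i' → {'a': 7, 'e': 7, 'm': 13}
del 'e' → {'a': 7, 'm': 13}
info['f'] = 3 → {'a': 7, 'm': 13, 'f': 3}
info['a'] = 7+1 = 8 → {'a': 8, 'm': 13, 'f': 3}
sum of values = 24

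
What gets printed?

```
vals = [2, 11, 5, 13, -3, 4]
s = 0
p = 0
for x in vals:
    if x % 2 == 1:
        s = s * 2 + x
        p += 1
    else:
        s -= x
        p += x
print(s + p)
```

x=2: not odd, s = 0-2 = -2; p=2
x=11: odd, s = (-2)*2+11 = 7; p=3
x=5: odd, s = 7*2+5 = 19; p=4
x=13: odd, s = 19*2+13 = 51; p=5
x=-3: odd, s = 51*2+(-3) = 99; p=6
x=4: not odd, s = 99-4 = 95; p=10
s+p = 95+10 = 105

105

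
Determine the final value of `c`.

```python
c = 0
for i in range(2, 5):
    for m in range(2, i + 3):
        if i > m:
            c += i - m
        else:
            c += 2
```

22

i=2,m=2: not 2>2, c = 0+2 = 2
i=2,m=3: not 2>3, c = 2+2 = 4
i=2,m=4: not 2>4, c = 4+2 = 6
i=3,m=2: 3>2, c = 6+1 = 7
i=3,m=3: not 3>3, c = 7+2 = 9
i=3,m=4: not 3>4, c = 9+2 = 11
i=3,m=5: not 3>5, c = 11+2 = 13
i=4,m=2: 4>2, c = 13+2 = 15
i=4,m=3: 4>3, c = 15+1 = 16
i=4,m=4: not 4>4, c = 16+2 = 18
i=4,m=5: not 4>5, c = 18+2 = 20
i=4,m=6: not 4>6, c = 20+2 = 22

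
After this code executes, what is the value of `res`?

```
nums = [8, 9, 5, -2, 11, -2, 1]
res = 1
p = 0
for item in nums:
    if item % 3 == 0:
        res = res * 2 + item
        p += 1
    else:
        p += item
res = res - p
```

item=8: not %3==0; p=8
item=9: %3==0, res = 1*2+9 = 11; p=9
item=5: not %3==0; p=14
item=-2: not %3==0; p=12
item=11: not %3==0; p=23
item=-2: not %3==0; p=21
item=1: not %3==0; p=22
res-p = 11-22 = -11

-11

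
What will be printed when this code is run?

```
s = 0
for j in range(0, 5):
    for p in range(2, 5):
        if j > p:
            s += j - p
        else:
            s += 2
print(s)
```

j=0,p=2: not 0>2, s = 0+2 = 2
j=0,p=3: not 0>3, s = 2+2 = 4
j=0,p=4: not 0>4, s = 4+2 = 6
j=1,p=2: not 1>2, s = 6+2 = 8
j=1,p=3: not 1>3, s = 8+2 = 10
j=1,p=4: not 1>4, s = 10+2 = 12
j=2,p=2: not 2>2, s = 12+2 = 14
j=2,p=3: not 2>3, s = 14+2 = 16
j=2,p=4: not 2>4, s = 16+2 = 18
j=3,p=2: 3>2, s = 18+1 = 19
j=3,p=3: not 3>3, s = 19+2 = 21
j=3,p=4: not 3>4, s = 21+2 = 23
j=4,p=2: 4>2, s = 23+2 = 25
j=4,p=3: 4>3, s = 25+1 = 26
j=4,p=4: not 4>4, s = 26+2 = 28

28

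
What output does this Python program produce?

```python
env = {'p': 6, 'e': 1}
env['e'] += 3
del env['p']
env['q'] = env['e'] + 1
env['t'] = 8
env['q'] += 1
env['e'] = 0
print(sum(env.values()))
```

env['e'] = 1+3 = 4 → {'p': 6, 'e': 4}
del 'p' → {'e': 4}
env['q'] = env['e']+1 = 5 → {'e': 4, 'q': 5}
env['t'] = 8 → {'e': 4, 'q': 5, 't': 8}
env['q'] = 5+1 = 6 → {'e': 4, 'q': 6, 't': 8}
env['e'] = 0 → {'e': 0, 'q': 6, 't': 8}
sum of values = 14

14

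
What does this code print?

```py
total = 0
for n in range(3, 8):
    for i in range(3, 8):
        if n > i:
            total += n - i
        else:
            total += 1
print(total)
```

35

n=3,i=3: not 3>3, total = 0+1 = 1
n=3,i=4: not 3>4, total = 1+1 = 2
n=3,i=5: not 3>5, total = 2+1 = 3
n=3,i=6: not 3>6, total = 3+1 = 4
n=3,i=7: not 3>7, total = 4+1 = 5
n=4,i=3: 4>3, total = 5+1 = 6
n=4,i=4: not 4>4, total = 6+1 = 7
n=4,i=5: not 4>5, total = 7+1 = 8
n=4,i=6: not 4>6, total = 8+1 = 9
n=4,i=7: not 4>7, total = 9+1 = 10
n=5,i=3: 5>3, total = 10+2 = 12
n=5,i=4: 5>4, total = 12+1 = 13
n=5,i=5: not 5>5, total = 13+1 = 14
n=5,i=6: not 5>6, total = 14+1 = 15
n=5,i=7: not 5>7, total = 15+1 = 16
n=6,i=3: 6>3, total = 16+3 = 19
n=6,i=4: 6>4, total = 19+2 = 21
n=6,i=5: 6>5, total = 21+1 = 22
n=6,i=6: not 6>6, total = 22+1 = 23
n=6,i=7: not 6>7, total = 23+1 = 24
n=7,i=3: 7>3, total = 24+4 = 28
n=7,i=4: 7>4, total = 28+3 = 31
n=7,i=5: 7>5, total = 31+2 = 33
n=7,i=6: 7>6, total = 33+1 = 34
n=7,i=7: not 7>7, total = 34+1 = 35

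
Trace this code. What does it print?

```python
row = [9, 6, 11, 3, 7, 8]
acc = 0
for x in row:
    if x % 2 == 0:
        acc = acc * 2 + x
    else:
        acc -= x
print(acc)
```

-58

x=9: not even, acc = 0-9 = -9
x=6: even, acc = (-9)*2+6 = -12
x=11: not even, acc = (-12)-11 = -23
x=3: not even, acc = (-23)-3 = -26
x=7: not even, acc = (-26)-7 = -33
x=8: even, acc = (-33)*2+8 = -58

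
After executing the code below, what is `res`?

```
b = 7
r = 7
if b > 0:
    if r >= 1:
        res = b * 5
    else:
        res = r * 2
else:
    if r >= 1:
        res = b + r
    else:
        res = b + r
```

b=7, r=7
b > 0 is True; r >= 1 is True
→ res = b * 5 = 35

35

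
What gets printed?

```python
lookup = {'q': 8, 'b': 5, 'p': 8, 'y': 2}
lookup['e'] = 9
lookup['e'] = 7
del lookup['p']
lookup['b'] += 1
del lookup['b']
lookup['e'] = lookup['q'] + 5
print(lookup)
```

lookup['e'] = 9 → {'q': 8, 'b': 5, 'p': 8, 'y': 2, 'e': 9}
lookup['e'] = 7 → {'q': 8, 'b': 5, 'p': 8, 'y': 2, 'e': 7}
del 'p' → {'q': 8, 'b': 5, 'y': 2, 'e': 7}
lookup['b'] = 5+1 = 6 → {'q': 8, 'b': 6, 'y': 2, 'e': 7}
del 'b' → {'q': 8, 'y': 2, 'e': 7}
lookup['e'] = lookup['q']+5 = 13 → {'q': 8, 'y': 2, 'e': 13}

{'q': 8, 'y': 2, 'e': 13}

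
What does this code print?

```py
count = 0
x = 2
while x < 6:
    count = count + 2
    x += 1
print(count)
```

x=2: count = 0+2 = 2
x=3: count = 2+2 = 4
x=4: count = 4+2 = 6
x=5: count = 6+2 = 8

8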